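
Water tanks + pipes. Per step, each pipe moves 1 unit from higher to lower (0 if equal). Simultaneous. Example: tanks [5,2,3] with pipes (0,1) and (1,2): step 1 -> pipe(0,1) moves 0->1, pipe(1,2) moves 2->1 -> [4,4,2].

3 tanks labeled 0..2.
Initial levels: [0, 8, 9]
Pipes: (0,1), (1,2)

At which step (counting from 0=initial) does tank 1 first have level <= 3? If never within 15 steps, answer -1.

Answer: -1

Derivation:
Step 1: flows [1->0,2->1] -> levels [1 8 8]
Step 2: flows [1->0,1=2] -> levels [2 7 8]
Step 3: flows [1->0,2->1] -> levels [3 7 7]
Step 4: flows [1->0,1=2] -> levels [4 6 7]
Step 5: flows [1->0,2->1] -> levels [5 6 6]
Step 6: flows [1->0,1=2] -> levels [6 5 6]
Step 7: flows [0->1,2->1] -> levels [5 7 5]
Step 8: flows [1->0,1->2] -> levels [6 5 6]
  -> period-2 cycle (repeats step 6); tank 1 never drops to <=3
Tank 1 never reaches <=3 within 15 steps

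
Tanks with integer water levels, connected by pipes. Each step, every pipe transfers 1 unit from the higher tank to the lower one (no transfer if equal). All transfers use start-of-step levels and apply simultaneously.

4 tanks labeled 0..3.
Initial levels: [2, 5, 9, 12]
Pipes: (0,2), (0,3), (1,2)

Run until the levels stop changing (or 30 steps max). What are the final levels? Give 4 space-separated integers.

Answer: 8 7 6 7

Derivation:
Step 1: flows [2->0,3->0,2->1] -> levels [4 6 7 11]
Step 2: flows [2->0,3->0,2->1] -> levels [6 7 5 10]
Step 3: flows [0->2,3->0,1->2] -> levels [6 6 7 9]
Step 4: flows [2->0,3->0,2->1] -> levels [8 7 5 8]
Step 5: flows [0->2,0=3,1->2] -> levels [7 6 7 8]
Step 6: flows [0=2,3->0,2->1] -> levels [8 7 6 7]
Step 7: flows [0->2,0->3,1->2] -> levels [6 6 8 8]
Step 8: flows [2->0,3->0,2->1] -> levels [8 7 6 7]
  -> period-2 cycle: step 8 state = step 6 state; never stabilizes
  -> state at step 30: (30-6) mod 2 = 0, same as step 6 -> [8 7 6 7]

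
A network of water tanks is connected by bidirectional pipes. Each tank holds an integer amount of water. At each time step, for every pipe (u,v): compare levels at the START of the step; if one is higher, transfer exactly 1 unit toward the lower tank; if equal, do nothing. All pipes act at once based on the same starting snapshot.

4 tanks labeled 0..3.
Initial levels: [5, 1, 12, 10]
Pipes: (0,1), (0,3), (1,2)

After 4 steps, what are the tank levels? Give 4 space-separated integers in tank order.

Answer: 7 7 8 6

Derivation:
Step 1: flows [0->1,3->0,2->1] -> levels [5 3 11 9]
Step 2: flows [0->1,3->0,2->1] -> levels [5 5 10 8]
Step 3: flows [0=1,3->0,2->1] -> levels [6 6 9 7]
Step 4: flows [0=1,3->0,2->1] -> levels [7 7 8 6]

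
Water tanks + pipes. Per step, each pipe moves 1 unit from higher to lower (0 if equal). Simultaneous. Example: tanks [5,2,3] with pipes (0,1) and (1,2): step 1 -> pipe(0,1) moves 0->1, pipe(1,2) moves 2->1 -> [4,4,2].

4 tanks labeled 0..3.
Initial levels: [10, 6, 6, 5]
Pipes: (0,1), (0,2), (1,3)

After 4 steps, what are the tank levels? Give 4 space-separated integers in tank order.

Step 1: flows [0->1,0->2,1->3] -> levels [8 6 7 6]
Step 2: flows [0->1,0->2,1=3] -> levels [6 7 8 6]
Step 3: flows [1->0,2->0,1->3] -> levels [8 5 7 7]
Step 4: flows [0->1,0->2,3->1] -> levels [6 7 8 6]

Answer: 6 7 8 6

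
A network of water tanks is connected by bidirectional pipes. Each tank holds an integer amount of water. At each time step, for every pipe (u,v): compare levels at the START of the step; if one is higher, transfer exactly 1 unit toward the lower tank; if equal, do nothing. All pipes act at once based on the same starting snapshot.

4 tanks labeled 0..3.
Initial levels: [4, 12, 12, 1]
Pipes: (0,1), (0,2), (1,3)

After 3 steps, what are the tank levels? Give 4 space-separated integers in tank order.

Answer: 9 7 9 4

Derivation:
Step 1: flows [1->0,2->0,1->3] -> levels [6 10 11 2]
Step 2: flows [1->0,2->0,1->3] -> levels [8 8 10 3]
Step 3: flows [0=1,2->0,1->3] -> levels [9 7 9 4]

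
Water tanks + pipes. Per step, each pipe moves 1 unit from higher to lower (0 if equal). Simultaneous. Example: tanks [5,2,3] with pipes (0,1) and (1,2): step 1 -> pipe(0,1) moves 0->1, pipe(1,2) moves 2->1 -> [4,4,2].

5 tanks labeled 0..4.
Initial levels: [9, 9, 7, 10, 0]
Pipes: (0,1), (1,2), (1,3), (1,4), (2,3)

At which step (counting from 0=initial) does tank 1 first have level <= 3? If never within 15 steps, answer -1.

Answer: -1

Derivation:
Step 1: flows [0=1,1->2,3->1,1->4,3->2] -> levels [9 8 9 8 1]
Step 2: flows [0->1,2->1,1=3,1->4,2->3] -> levels [8 9 7 9 2]
Step 3: flows [1->0,1->2,1=3,1->4,3->2] -> levels [9 6 9 8 3]
Step 4: flows [0->1,2->1,3->1,1->4,2->3] -> levels [8 8 7 8 4]
Step 5: flows [0=1,1->2,1=3,1->4,3->2] -> levels [8 6 9 7 5]
Step 6: flows [0->1,2->1,3->1,1->4,2->3] -> levels [7 8 7 7 6]
Step 7: flows [1->0,1->2,1->3,1->4,2=3] -> levels [8 4 8 8 7]
Step 8: flows [0->1,2->1,3->1,4->1,2=3] -> levels [7 8 7 7 6]
  -> period-2 cycle (repeats step 6); tank 1 never drops to <=3
Tank 1 never reaches <=3 within 15 steps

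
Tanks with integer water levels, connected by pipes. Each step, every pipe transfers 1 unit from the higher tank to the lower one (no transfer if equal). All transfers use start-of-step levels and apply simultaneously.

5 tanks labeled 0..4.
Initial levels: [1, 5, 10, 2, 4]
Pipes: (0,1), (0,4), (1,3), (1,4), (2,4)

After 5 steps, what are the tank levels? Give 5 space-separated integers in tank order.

Step 1: flows [1->0,4->0,1->3,1->4,2->4] -> levels [3 2 9 3 5]
Step 2: flows [0->1,4->0,3->1,4->1,2->4] -> levels [3 5 8 2 4]
Step 3: flows [1->0,4->0,1->3,1->4,2->4] -> levels [5 2 7 3 5]
Step 4: flows [0->1,0=4,3->1,4->1,2->4] -> levels [4 5 6 2 5]
Step 5: flows [1->0,4->0,1->3,1=4,2->4] -> levels [6 3 5 3 5]

Answer: 6 3 5 3 5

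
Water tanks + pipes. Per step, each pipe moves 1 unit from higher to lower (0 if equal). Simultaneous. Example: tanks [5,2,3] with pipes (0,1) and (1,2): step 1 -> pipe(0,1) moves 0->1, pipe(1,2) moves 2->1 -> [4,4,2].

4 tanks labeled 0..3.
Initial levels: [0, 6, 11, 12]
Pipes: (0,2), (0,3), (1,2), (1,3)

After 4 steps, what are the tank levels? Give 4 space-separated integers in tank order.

Step 1: flows [2->0,3->0,2->1,3->1] -> levels [2 8 9 10]
Step 2: flows [2->0,3->0,2->1,3->1] -> levels [4 10 7 8]
Step 3: flows [2->0,3->0,1->2,1->3] -> levels [6 8 7 8]
Step 4: flows [2->0,3->0,1->2,1=3] -> levels [8 7 7 7]

Answer: 8 7 7 7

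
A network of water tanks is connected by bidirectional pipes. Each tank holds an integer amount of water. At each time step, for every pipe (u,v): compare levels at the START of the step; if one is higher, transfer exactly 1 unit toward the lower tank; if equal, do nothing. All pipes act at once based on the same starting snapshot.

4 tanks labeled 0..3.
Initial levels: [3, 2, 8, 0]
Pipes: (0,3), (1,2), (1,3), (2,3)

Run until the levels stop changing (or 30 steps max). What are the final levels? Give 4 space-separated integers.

Step 1: flows [0->3,2->1,1->3,2->3] -> levels [2 2 6 3]
Step 2: flows [3->0,2->1,3->1,2->3] -> levels [3 4 4 2]
Step 3: flows [0->3,1=2,1->3,2->3] -> levels [2 3 3 5]
Step 4: flows [3->0,1=2,3->1,3->2] -> levels [3 4 4 2]
  -> period-2 cycle: step 4 state = step 2 state; never stabilizes
  -> state at step 30: (30-2) mod 2 = 0, same as step 2 -> [3 4 4 2]

Answer: 3 4 4 2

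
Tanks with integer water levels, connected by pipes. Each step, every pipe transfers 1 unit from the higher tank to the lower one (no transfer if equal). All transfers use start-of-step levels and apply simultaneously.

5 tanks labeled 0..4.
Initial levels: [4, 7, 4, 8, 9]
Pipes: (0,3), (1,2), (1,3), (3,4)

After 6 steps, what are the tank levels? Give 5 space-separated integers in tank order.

Step 1: flows [3->0,1->2,3->1,4->3] -> levels [5 7 5 7 8]
Step 2: flows [3->0,1->2,1=3,4->3] -> levels [6 6 6 7 7]
Step 3: flows [3->0,1=2,3->1,3=4] -> levels [7 7 6 5 7]
Step 4: flows [0->3,1->2,1->3,4->3] -> levels [6 5 7 8 6]
Step 5: flows [3->0,2->1,3->1,3->4] -> levels [7 7 6 5 7]
  -> period-2 cycle: step 5 state = step 3 state
  -> state at step 6: (6-3) mod 2 = 1, same as step 4 -> [6 5 7 8 6]

Answer: 6 5 7 8 6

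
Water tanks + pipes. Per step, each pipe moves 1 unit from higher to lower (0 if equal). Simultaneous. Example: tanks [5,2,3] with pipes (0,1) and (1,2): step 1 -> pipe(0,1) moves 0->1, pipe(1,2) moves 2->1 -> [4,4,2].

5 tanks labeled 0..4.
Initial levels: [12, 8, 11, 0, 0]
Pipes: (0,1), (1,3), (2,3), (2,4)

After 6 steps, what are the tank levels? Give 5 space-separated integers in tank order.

Step 1: flows [0->1,1->3,2->3,2->4] -> levels [11 8 9 2 1]
Step 2: flows [0->1,1->3,2->3,2->4] -> levels [10 8 7 4 2]
Step 3: flows [0->1,1->3,2->3,2->4] -> levels [9 8 5 6 3]
Step 4: flows [0->1,1->3,3->2,2->4] -> levels [8 8 5 6 4]
Step 5: flows [0=1,1->3,3->2,2->4] -> levels [8 7 5 6 5]
Step 6: flows [0->1,1->3,3->2,2=4] -> levels [7 7 6 6 5]

Answer: 7 7 6 6 5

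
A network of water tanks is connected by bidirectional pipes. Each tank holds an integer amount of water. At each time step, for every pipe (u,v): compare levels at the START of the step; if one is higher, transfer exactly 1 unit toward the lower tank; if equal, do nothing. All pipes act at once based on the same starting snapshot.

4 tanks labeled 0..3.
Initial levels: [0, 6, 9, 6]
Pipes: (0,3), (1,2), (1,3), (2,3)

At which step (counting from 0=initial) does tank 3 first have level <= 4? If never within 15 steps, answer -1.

Answer: 3

Derivation:
Step 1: flows [3->0,2->1,1=3,2->3] -> levels [1 7 7 6]
Step 2: flows [3->0,1=2,1->3,2->3] -> levels [2 6 6 7]
Step 3: flows [3->0,1=2,3->1,3->2] -> levels [3 7 7 4]
Tank 3 first reaches <=4 at step 3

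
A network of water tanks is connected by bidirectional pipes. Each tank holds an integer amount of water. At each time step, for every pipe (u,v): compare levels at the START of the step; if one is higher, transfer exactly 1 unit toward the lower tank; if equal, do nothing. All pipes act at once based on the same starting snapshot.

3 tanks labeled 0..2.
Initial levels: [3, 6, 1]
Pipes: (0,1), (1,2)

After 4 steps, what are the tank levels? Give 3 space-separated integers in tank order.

Answer: 4 2 4

Derivation:
Step 1: flows [1->0,1->2] -> levels [4 4 2]
Step 2: flows [0=1,1->2] -> levels [4 3 3]
Step 3: flows [0->1,1=2] -> levels [3 4 3]
Step 4: flows [1->0,1->2] -> levels [4 2 4]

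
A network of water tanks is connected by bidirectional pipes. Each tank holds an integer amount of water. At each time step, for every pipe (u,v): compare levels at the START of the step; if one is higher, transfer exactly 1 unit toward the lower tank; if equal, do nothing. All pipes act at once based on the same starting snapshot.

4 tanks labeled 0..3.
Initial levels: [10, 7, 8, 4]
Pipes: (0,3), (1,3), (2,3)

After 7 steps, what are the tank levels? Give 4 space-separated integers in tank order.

Step 1: flows [0->3,1->3,2->3] -> levels [9 6 7 7]
Step 2: flows [0->3,3->1,2=3] -> levels [8 7 7 7]
Step 3: flows [0->3,1=3,2=3] -> levels [7 7 7 8]
Step 4: flows [3->0,3->1,3->2] -> levels [8 8 8 5]
Step 5: flows [0->3,1->3,2->3] -> levels [7 7 7 8]
  -> period-2 cycle: step 5 state = step 3 state
  -> state at step 7: (7-3) mod 2 = 0, same as step 3 -> [7 7 7 8]

Answer: 7 7 7 8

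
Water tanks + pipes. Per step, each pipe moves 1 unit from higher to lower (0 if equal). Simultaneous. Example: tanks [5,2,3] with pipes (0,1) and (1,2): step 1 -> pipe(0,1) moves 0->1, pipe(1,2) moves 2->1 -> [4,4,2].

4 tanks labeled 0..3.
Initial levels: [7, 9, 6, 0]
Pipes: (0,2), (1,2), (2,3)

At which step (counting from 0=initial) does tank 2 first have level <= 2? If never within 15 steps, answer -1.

Step 1: flows [0->2,1->2,2->3] -> levels [6 8 7 1]
Step 2: flows [2->0,1->2,2->3] -> levels [7 7 6 2]
Step 3: flows [0->2,1->2,2->3] -> levels [6 6 7 3]
Step 4: flows [2->0,2->1,2->3] -> levels [7 7 4 4]
Step 5: flows [0->2,1->2,2=3] -> levels [6 6 6 4]
Step 6: flows [0=2,1=2,2->3] -> levels [6 6 5 5]
Step 7: flows [0->2,1->2,2=3] -> levels [5 5 7 5]
Step 8: flows [2->0,2->1,2->3] -> levels [6 6 4 6]
Step 9: flows [0->2,1->2,3->2] -> levels [5 5 7 5]
  -> period-2 cycle (repeats step 7); tank 2 never drops to <=2
Tank 2 never reaches <=2 within 15 steps

Answer: -1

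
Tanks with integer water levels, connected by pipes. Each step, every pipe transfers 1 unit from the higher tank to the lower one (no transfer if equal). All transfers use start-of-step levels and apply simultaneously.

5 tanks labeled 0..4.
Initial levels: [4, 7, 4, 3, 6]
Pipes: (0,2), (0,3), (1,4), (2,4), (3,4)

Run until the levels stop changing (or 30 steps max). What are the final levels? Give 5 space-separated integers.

Answer: 5 5 4 4 6

Derivation:
Step 1: flows [0=2,0->3,1->4,4->2,4->3] -> levels [3 6 5 5 5]
Step 2: flows [2->0,3->0,1->4,2=4,3=4] -> levels [5 5 4 4 6]
Step 3: flows [0->2,0->3,4->1,4->2,4->3] -> levels [3 6 6 6 3]
Step 4: flows [2->0,3->0,1->4,2->4,3->4] -> levels [5 5 4 4 6]
  -> period-2 cycle: step 4 state = step 2 state; never stabilizes
  -> state at step 30: (30-2) mod 2 = 0, same as step 2 -> [5 5 4 4 6]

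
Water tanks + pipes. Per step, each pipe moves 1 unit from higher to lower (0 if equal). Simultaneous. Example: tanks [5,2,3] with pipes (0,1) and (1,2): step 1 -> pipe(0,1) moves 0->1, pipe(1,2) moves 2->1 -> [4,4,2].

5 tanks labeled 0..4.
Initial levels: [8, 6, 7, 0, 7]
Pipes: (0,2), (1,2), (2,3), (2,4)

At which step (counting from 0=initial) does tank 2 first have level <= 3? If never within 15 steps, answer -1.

Step 1: flows [0->2,2->1,2->3,2=4] -> levels [7 7 6 1 7]
Step 2: flows [0->2,1->2,2->3,4->2] -> levels [6 6 8 2 6]
Step 3: flows [2->0,2->1,2->3,2->4] -> levels [7 7 4 3 7]
Step 4: flows [0->2,1->2,2->3,4->2] -> levels [6 6 6 4 6]
Step 5: flows [0=2,1=2,2->3,2=4] -> levels [6 6 5 5 6]
Step 6: flows [0->2,1->2,2=3,4->2] -> levels [5 5 8 5 5]
Step 7: flows [2->0,2->1,2->3,2->4] -> levels [6 6 4 6 6]
Step 8: flows [0->2,1->2,3->2,4->2] -> levels [5 5 8 5 5]
  -> period-2 cycle (repeats step 6); tank 2 never drops to <=3
Tank 2 never reaches <=3 within 15 steps

Answer: -1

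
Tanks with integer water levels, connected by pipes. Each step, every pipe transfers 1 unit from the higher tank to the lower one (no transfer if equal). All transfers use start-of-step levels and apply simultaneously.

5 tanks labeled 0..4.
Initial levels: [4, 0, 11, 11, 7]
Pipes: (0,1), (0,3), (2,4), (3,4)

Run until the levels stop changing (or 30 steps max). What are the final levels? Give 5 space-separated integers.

Step 1: flows [0->1,3->0,2->4,3->4] -> levels [4 1 10 9 9]
Step 2: flows [0->1,3->0,2->4,3=4] -> levels [4 2 9 8 10]
Step 3: flows [0->1,3->0,4->2,4->3] -> levels [4 3 10 8 8]
Step 4: flows [0->1,3->0,2->4,3=4] -> levels [4 4 9 7 9]
Step 5: flows [0=1,3->0,2=4,4->3] -> levels [5 4 9 7 8]
Step 6: flows [0->1,3->0,2->4,4->3] -> levels [5 5 8 7 8]
Step 7: flows [0=1,3->0,2=4,4->3] -> levels [6 5 8 7 7]
Step 8: flows [0->1,3->0,2->4,3=4] -> levels [6 6 7 6 8]
Step 9: flows [0=1,0=3,4->2,4->3] -> levels [6 6 8 7 6]
Step 10: flows [0=1,3->0,2->4,3->4] -> levels [7 6 7 5 8]
Step 11: flows [0->1,0->3,4->2,4->3] -> levels [5 7 8 7 6]
Step 12: flows [1->0,3->0,2->4,3->4] -> levels [7 6 7 5 8]
  -> period-2 cycle: step 12 state = step 10 state; never stabilizes
  -> state at step 30: (30-10) mod 2 = 0, same as step 10 -> [7 6 7 5 8]

Answer: 7 6 7 5 8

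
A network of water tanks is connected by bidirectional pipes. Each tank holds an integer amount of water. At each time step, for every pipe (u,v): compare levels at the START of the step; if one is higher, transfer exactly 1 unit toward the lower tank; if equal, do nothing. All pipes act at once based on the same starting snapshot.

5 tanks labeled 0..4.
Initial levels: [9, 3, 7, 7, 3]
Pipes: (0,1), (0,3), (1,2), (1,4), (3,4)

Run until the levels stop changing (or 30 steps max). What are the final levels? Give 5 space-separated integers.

Step 1: flows [0->1,0->3,2->1,1=4,3->4] -> levels [7 5 6 7 4]
Step 2: flows [0->1,0=3,2->1,1->4,3->4] -> levels [6 6 5 6 6]
Step 3: flows [0=1,0=3,1->2,1=4,3=4] -> levels [6 5 6 6 6]
Step 4: flows [0->1,0=3,2->1,4->1,3=4] -> levels [5 8 5 6 5]
Step 5: flows [1->0,3->0,1->2,1->4,3->4] -> levels [7 5 6 4 7]
Step 6: flows [0->1,0->3,2->1,4->1,4->3] -> levels [5 8 5 6 5]
  -> period-2 cycle: step 6 state = step 4 state; never stabilizes
  -> state at step 30: (30-4) mod 2 = 0, same as step 4 -> [5 8 5 6 5]

Answer: 5 8 5 6 5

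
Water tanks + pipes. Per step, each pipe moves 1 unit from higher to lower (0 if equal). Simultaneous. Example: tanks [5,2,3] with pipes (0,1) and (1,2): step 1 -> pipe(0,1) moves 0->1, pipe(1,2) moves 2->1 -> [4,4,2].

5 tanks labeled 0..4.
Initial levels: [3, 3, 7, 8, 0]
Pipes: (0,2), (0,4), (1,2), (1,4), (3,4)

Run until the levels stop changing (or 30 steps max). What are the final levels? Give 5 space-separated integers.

Step 1: flows [2->0,0->4,2->1,1->4,3->4] -> levels [3 3 5 7 3]
Step 2: flows [2->0,0=4,2->1,1=4,3->4] -> levels [4 4 3 6 4]
Step 3: flows [0->2,0=4,1->2,1=4,3->4] -> levels [3 3 5 5 5]
Step 4: flows [2->0,4->0,2->1,4->1,3=4] -> levels [5 5 3 5 3]
Step 5: flows [0->2,0->4,1->2,1->4,3->4] -> levels [3 3 5 4 6]
Step 6: flows [2->0,4->0,2->1,4->1,4->3] -> levels [5 5 3 5 3]
  -> period-2 cycle: step 6 state = step 4 state; never stabilizes
  -> state at step 30: (30-4) mod 2 = 0, same as step 4 -> [5 5 3 5 3]

Answer: 5 5 3 5 3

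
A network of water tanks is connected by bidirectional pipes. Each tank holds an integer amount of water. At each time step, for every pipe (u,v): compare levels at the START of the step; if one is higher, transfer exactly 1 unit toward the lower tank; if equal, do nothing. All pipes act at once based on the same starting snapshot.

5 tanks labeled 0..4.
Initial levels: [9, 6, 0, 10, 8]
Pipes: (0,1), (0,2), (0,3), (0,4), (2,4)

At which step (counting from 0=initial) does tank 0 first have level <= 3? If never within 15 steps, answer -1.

Answer: -1

Derivation:
Step 1: flows [0->1,0->2,3->0,0->4,4->2] -> levels [7 7 2 9 8]
Step 2: flows [0=1,0->2,3->0,4->0,4->2] -> levels [8 7 4 8 6]
Step 3: flows [0->1,0->2,0=3,0->4,4->2] -> levels [5 8 6 8 6]
Step 4: flows [1->0,2->0,3->0,4->0,2=4] -> levels [9 7 5 7 5]
Step 5: flows [0->1,0->2,0->3,0->4,2=4] -> levels [5 8 6 8 6]
  -> period-2 cycle (repeats step 3); tank 0 never drops to <=3
Tank 0 never reaches <=3 within 15 steps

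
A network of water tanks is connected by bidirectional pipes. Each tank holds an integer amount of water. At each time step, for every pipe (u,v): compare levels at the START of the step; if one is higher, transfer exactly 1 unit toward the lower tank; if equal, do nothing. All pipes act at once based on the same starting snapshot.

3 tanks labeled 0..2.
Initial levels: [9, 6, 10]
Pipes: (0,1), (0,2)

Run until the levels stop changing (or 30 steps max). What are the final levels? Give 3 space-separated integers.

Step 1: flows [0->1,2->0] -> levels [9 7 9]
Step 2: flows [0->1,0=2] -> levels [8 8 9]
Step 3: flows [0=1,2->0] -> levels [9 8 8]
Step 4: flows [0->1,0->2] -> levels [7 9 9]
Step 5: flows [1->0,2->0] -> levels [9 8 8]
  -> period-2 cycle: step 5 state = step 3 state; never stabilizes
  -> state at step 30: (30-3) mod 2 = 1, same as step 4 -> [7 9 9]

Answer: 7 9 9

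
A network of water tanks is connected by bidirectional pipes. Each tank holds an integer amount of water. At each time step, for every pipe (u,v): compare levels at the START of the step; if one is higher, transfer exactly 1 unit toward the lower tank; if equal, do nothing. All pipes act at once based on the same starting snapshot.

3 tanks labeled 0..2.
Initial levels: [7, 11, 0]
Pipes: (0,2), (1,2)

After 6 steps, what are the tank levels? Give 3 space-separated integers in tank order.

Answer: 6 6 6

Derivation:
Step 1: flows [0->2,1->2] -> levels [6 10 2]
Step 2: flows [0->2,1->2] -> levels [5 9 4]
Step 3: flows [0->2,1->2] -> levels [4 8 6]
Step 4: flows [2->0,1->2] -> levels [5 7 6]
Step 5: flows [2->0,1->2] -> levels [6 6 6]
Step 6: flows [0=2,1=2] -> levels [6 6 6]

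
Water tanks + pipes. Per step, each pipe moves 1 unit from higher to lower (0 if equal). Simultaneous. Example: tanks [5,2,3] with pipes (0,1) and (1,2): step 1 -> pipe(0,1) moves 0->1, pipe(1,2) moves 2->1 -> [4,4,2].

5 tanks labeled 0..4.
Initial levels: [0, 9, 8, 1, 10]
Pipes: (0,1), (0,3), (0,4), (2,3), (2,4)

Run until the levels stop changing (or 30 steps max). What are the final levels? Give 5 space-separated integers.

Step 1: flows [1->0,3->0,4->0,2->3,4->2] -> levels [3 8 8 1 8]
Step 2: flows [1->0,0->3,4->0,2->3,2=4] -> levels [4 7 7 3 7]
Step 3: flows [1->0,0->3,4->0,2->3,2=4] -> levels [5 6 6 5 6]
Step 4: flows [1->0,0=3,4->0,2->3,2=4] -> levels [7 5 5 6 5]
Step 5: flows [0->1,0->3,0->4,3->2,2=4] -> levels [4 6 6 6 6]
Step 6: flows [1->0,3->0,4->0,2=3,2=4] -> levels [7 5 6 5 5]
Step 7: flows [0->1,0->3,0->4,2->3,2->4] -> levels [4 6 4 7 7]
Step 8: flows [1->0,3->0,4->0,3->2,4->2] -> levels [7 5 6 5 5]
  -> period-2 cycle: step 8 state = step 6 state; never stabilizes
  -> state at step 30: (30-6) mod 2 = 0, same as step 6 -> [7 5 6 5 5]

Answer: 7 5 6 5 5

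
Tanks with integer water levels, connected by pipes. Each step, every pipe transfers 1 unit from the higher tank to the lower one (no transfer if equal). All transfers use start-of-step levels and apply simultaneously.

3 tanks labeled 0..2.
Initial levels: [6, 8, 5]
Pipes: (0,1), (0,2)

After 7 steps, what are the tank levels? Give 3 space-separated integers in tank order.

Answer: 5 7 7

Derivation:
Step 1: flows [1->0,0->2] -> levels [6 7 6]
Step 2: flows [1->0,0=2] -> levels [7 6 6]
Step 3: flows [0->1,0->2] -> levels [5 7 7]
Step 4: flows [1->0,2->0] -> levels [7 6 6]
  -> period-2 cycle: step 4 state = step 2 state
  -> state at step 7: (7-2) mod 2 = 1, same as step 3 -> [5 7 7]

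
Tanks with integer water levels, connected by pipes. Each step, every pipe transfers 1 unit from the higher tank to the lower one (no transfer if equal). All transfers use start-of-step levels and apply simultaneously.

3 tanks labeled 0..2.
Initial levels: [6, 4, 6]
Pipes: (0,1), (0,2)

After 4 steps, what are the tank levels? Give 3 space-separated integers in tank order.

Step 1: flows [0->1,0=2] -> levels [5 5 6]
Step 2: flows [0=1,2->0] -> levels [6 5 5]
Step 3: flows [0->1,0->2] -> levels [4 6 6]
Step 4: flows [1->0,2->0] -> levels [6 5 5]

Answer: 6 5 5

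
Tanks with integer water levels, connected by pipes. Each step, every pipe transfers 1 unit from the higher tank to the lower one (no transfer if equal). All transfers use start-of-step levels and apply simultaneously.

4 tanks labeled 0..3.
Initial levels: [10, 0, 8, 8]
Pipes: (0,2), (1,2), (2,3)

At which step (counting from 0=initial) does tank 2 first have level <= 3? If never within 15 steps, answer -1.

Answer: -1

Derivation:
Step 1: flows [0->2,2->1,2=3] -> levels [9 1 8 8]
Step 2: flows [0->2,2->1,2=3] -> levels [8 2 8 8]
Step 3: flows [0=2,2->1,2=3] -> levels [8 3 7 8]
Step 4: flows [0->2,2->1,3->2] -> levels [7 4 8 7]
Step 5: flows [2->0,2->1,2->3] -> levels [8 5 5 8]
Step 6: flows [0->2,1=2,3->2] -> levels [7 5 7 7]
Step 7: flows [0=2,2->1,2=3] -> levels [7 6 6 7]
Step 8: flows [0->2,1=2,3->2] -> levels [6 6 8 6]
Step 9: flows [2->0,2->1,2->3] -> levels [7 7 5 7]
Step 10: flows [0->2,1->2,3->2] -> levels [6 6 8 6]
  -> period-2 cycle (repeats step 8); tank 2 never drops to <=3
Tank 2 never reaches <=3 within 15 steps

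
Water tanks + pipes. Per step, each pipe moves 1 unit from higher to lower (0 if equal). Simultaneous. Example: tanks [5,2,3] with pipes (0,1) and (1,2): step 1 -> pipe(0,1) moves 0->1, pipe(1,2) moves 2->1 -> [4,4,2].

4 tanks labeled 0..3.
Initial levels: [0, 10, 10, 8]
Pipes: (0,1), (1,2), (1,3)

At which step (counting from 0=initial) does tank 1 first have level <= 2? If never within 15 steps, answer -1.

Answer: -1

Derivation:
Step 1: flows [1->0,1=2,1->3] -> levels [1 8 10 9]
Step 2: flows [1->0,2->1,3->1] -> levels [2 9 9 8]
Step 3: flows [1->0,1=2,1->3] -> levels [3 7 9 9]
Step 4: flows [1->0,2->1,3->1] -> levels [4 8 8 8]
Step 5: flows [1->0,1=2,1=3] -> levels [5 7 8 8]
Step 6: flows [1->0,2->1,3->1] -> levels [6 8 7 7]
Step 7: flows [1->0,1->2,1->3] -> levels [7 5 8 8]
Step 8: flows [0->1,2->1,3->1] -> levels [6 8 7 7]
  -> period-2 cycle (repeats step 6); tank 1 never drops to <=2
Tank 1 never reaches <=2 within 15 steps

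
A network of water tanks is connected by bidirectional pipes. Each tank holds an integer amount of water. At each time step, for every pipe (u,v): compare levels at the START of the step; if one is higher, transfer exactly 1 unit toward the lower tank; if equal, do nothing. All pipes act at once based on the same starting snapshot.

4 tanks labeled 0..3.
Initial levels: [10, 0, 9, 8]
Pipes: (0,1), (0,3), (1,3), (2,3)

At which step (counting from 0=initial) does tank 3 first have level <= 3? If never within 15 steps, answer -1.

Step 1: flows [0->1,0->3,3->1,2->3] -> levels [8 2 8 9]
Step 2: flows [0->1,3->0,3->1,3->2] -> levels [8 4 9 6]
Step 3: flows [0->1,0->3,3->1,2->3] -> levels [6 6 8 7]
Step 4: flows [0=1,3->0,3->1,2->3] -> levels [7 7 7 6]
Step 5: flows [0=1,0->3,1->3,2->3] -> levels [6 6 6 9]
Step 6: flows [0=1,3->0,3->1,3->2] -> levels [7 7 7 6]
  -> period-2 cycle (repeats step 4); tank 3 never drops to <=3
Tank 3 never reaches <=3 within 15 steps

Answer: -1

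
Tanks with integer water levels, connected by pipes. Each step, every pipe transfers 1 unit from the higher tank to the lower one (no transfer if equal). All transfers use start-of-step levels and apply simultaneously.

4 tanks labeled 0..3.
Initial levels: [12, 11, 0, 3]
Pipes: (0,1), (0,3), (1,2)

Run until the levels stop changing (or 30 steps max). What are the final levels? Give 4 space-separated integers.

Answer: 8 5 6 7

Derivation:
Step 1: flows [0->1,0->3,1->2] -> levels [10 11 1 4]
Step 2: flows [1->0,0->3,1->2] -> levels [10 9 2 5]
Step 3: flows [0->1,0->3,1->2] -> levels [8 9 3 6]
Step 4: flows [1->0,0->3,1->2] -> levels [8 7 4 7]
Step 5: flows [0->1,0->3,1->2] -> levels [6 7 5 8]
Step 6: flows [1->0,3->0,1->2] -> levels [8 5 6 7]
Step 7: flows [0->1,0->3,2->1] -> levels [6 7 5 8]
  -> period-2 cycle: step 7 state = step 5 state; never stabilizes
  -> state at step 30: (30-5) mod 2 = 1, same as step 6 -> [8 5 6 7]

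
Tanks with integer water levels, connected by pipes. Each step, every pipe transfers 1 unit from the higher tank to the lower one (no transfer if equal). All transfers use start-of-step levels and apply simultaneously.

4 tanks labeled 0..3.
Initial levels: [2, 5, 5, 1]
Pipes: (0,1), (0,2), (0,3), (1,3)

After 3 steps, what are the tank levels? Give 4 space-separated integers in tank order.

Answer: 1 4 4 4

Derivation:
Step 1: flows [1->0,2->0,0->3,1->3] -> levels [3 3 4 3]
Step 2: flows [0=1,2->0,0=3,1=3] -> levels [4 3 3 3]
Step 3: flows [0->1,0->2,0->3,1=3] -> levels [1 4 4 4]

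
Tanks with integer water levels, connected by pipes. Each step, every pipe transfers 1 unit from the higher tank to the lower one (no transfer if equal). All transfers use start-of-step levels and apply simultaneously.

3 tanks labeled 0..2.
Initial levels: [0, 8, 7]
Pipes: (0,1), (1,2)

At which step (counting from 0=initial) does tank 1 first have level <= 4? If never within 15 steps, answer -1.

Answer: -1

Derivation:
Step 1: flows [1->0,1->2] -> levels [1 6 8]
Step 2: flows [1->0,2->1] -> levels [2 6 7]
Step 3: flows [1->0,2->1] -> levels [3 6 6]
Step 4: flows [1->0,1=2] -> levels [4 5 6]
Step 5: flows [1->0,2->1] -> levels [5 5 5]
Step 6: flows [0=1,1=2] -> levels [5 5 5]
  -> stable; tank 1 stays at 5 > 4
Tank 1 never reaches <=4 within 15 steps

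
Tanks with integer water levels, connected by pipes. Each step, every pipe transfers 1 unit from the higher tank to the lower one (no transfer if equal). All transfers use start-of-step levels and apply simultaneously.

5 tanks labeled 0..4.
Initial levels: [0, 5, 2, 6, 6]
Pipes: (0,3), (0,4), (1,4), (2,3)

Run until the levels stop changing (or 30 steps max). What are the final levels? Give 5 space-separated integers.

Answer: 5 5 4 2 3

Derivation:
Step 1: flows [3->0,4->0,4->1,3->2] -> levels [2 6 3 4 4]
Step 2: flows [3->0,4->0,1->4,3->2] -> levels [4 5 4 2 4]
Step 3: flows [0->3,0=4,1->4,2->3] -> levels [3 4 3 4 5]
Step 4: flows [3->0,4->0,4->1,3->2] -> levels [5 5 4 2 3]
Step 5: flows [0->3,0->4,1->4,2->3] -> levels [3 4 3 4 5]
  -> period-2 cycle: step 5 state = step 3 state; never stabilizes
  -> state at step 30: (30-3) mod 2 = 1, same as step 4 -> [5 5 4 2 3]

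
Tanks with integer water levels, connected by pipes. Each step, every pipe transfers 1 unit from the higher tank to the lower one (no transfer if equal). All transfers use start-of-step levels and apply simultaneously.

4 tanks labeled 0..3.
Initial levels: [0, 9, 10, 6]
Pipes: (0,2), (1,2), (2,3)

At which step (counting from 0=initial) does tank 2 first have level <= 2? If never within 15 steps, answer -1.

Answer: -1

Derivation:
Step 1: flows [2->0,2->1,2->3] -> levels [1 10 7 7]
Step 2: flows [2->0,1->2,2=3] -> levels [2 9 7 7]
Step 3: flows [2->0,1->2,2=3] -> levels [3 8 7 7]
Step 4: flows [2->0,1->2,2=3] -> levels [4 7 7 7]
Step 5: flows [2->0,1=2,2=3] -> levels [5 7 6 7]
Step 6: flows [2->0,1->2,3->2] -> levels [6 6 7 6]
Step 7: flows [2->0,2->1,2->3] -> levels [7 7 4 7]
Step 8: flows [0->2,1->2,3->2] -> levels [6 6 7 6]
  -> period-2 cycle (repeats step 6); tank 2 never drops to <=2
Tank 2 never reaches <=2 within 15 steps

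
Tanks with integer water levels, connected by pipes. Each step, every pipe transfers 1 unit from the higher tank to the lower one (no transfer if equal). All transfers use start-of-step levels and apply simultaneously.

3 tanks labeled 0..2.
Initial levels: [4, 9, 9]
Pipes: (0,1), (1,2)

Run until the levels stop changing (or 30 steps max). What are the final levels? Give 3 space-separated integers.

Step 1: flows [1->0,1=2] -> levels [5 8 9]
Step 2: flows [1->0,2->1] -> levels [6 8 8]
Step 3: flows [1->0,1=2] -> levels [7 7 8]
Step 4: flows [0=1,2->1] -> levels [7 8 7]
Step 5: flows [1->0,1->2] -> levels [8 6 8]
Step 6: flows [0->1,2->1] -> levels [7 8 7]
  -> period-2 cycle: step 6 state = step 4 state; never stabilizes
  -> state at step 30: (30-4) mod 2 = 0, same as step 4 -> [7 8 7]

Answer: 7 8 7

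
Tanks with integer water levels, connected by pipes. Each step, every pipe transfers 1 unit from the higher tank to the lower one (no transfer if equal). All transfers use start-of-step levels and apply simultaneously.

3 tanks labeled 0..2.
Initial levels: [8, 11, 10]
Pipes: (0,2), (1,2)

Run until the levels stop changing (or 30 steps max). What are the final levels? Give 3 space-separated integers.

Step 1: flows [2->0,1->2] -> levels [9 10 10]
Step 2: flows [2->0,1=2] -> levels [10 10 9]
Step 3: flows [0->2,1->2] -> levels [9 9 11]
Step 4: flows [2->0,2->1] -> levels [10 10 9]
  -> period-2 cycle: step 4 state = step 2 state; never stabilizes
  -> state at step 30: (30-2) mod 2 = 0, same as step 2 -> [10 10 9]

Answer: 10 10 9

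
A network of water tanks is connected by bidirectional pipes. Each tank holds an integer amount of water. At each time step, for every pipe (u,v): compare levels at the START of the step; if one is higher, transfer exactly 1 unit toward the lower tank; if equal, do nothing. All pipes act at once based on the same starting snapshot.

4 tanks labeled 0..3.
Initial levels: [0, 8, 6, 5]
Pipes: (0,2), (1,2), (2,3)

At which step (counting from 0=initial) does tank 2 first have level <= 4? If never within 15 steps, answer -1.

Answer: 3

Derivation:
Step 1: flows [2->0,1->2,2->3] -> levels [1 7 5 6]
Step 2: flows [2->0,1->2,3->2] -> levels [2 6 6 5]
Step 3: flows [2->0,1=2,2->3] -> levels [3 6 4 6]
Tank 2 first reaches <=4 at step 3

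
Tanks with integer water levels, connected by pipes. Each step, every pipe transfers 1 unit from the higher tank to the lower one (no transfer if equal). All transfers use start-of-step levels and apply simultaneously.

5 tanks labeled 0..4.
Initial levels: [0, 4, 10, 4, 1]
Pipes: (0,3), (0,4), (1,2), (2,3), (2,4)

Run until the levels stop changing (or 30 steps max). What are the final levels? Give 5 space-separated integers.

Step 1: flows [3->0,4->0,2->1,2->3,2->4] -> levels [2 5 7 4 1]
Step 2: flows [3->0,0->4,2->1,2->3,2->4] -> levels [2 6 4 4 3]
Step 3: flows [3->0,4->0,1->2,2=3,2->4] -> levels [4 5 4 3 3]
Step 4: flows [0->3,0->4,1->2,2->3,2->4] -> levels [2 4 3 5 5]
Step 5: flows [3->0,4->0,1->2,3->2,4->2] -> levels [4 3 6 3 3]
Step 6: flows [0->3,0->4,2->1,2->3,2->4] -> levels [2 4 3 5 5]
  -> period-2 cycle: step 6 state = step 4 state; never stabilizes
  -> state at step 30: (30-4) mod 2 = 0, same as step 4 -> [2 4 3 5 5]

Answer: 2 4 3 5 5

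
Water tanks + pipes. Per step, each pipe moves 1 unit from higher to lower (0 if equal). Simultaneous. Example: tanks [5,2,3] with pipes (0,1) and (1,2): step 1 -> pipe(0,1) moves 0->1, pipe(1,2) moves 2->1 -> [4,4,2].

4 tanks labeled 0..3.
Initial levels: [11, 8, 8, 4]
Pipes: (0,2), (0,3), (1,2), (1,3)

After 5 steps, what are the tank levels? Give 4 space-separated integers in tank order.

Step 1: flows [0->2,0->3,1=2,1->3] -> levels [9 7 9 6]
Step 2: flows [0=2,0->3,2->1,1->3] -> levels [8 7 8 8]
Step 3: flows [0=2,0=3,2->1,3->1] -> levels [8 9 7 7]
Step 4: flows [0->2,0->3,1->2,1->3] -> levels [6 7 9 9]
Step 5: flows [2->0,3->0,2->1,3->1] -> levels [8 9 7 7]

Answer: 8 9 7 7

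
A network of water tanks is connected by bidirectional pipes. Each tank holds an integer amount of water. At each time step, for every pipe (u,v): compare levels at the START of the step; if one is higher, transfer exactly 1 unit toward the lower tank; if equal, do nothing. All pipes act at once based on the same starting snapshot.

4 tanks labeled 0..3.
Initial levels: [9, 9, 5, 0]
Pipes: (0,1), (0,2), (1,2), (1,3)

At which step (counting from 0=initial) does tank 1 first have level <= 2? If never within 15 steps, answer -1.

Answer: -1

Derivation:
Step 1: flows [0=1,0->2,1->2,1->3] -> levels [8 7 7 1]
Step 2: flows [0->1,0->2,1=2,1->3] -> levels [6 7 8 2]
Step 3: flows [1->0,2->0,2->1,1->3] -> levels [8 6 6 3]
Step 4: flows [0->1,0->2,1=2,1->3] -> levels [6 6 7 4]
Step 5: flows [0=1,2->0,2->1,1->3] -> levels [7 6 5 5]
Step 6: flows [0->1,0->2,1->2,1->3] -> levels [5 5 7 6]
Step 7: flows [0=1,2->0,2->1,3->1] -> levels [6 7 5 5]
Step 8: flows [1->0,0->2,1->2,1->3] -> levels [6 4 7 6]
Step 9: flows [0->1,2->0,2->1,3->1] -> levels [6 7 5 5]
  -> period-2 cycle (repeats step 7); tank 1 never drops to <=2
Tank 1 never reaches <=2 within 15 steps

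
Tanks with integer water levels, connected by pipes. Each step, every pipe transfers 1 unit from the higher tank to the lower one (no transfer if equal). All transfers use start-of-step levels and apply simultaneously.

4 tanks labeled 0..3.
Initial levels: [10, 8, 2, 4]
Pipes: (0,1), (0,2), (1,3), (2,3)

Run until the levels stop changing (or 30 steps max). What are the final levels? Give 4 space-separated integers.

Step 1: flows [0->1,0->2,1->3,3->2] -> levels [8 8 4 4]
Step 2: flows [0=1,0->2,1->3,2=3] -> levels [7 7 5 5]
Step 3: flows [0=1,0->2,1->3,2=3] -> levels [6 6 6 6]
Step 4: flows [0=1,0=2,1=3,2=3] -> levels [6 6 6 6]
  -> stable (no change)

Answer: 6 6 6 6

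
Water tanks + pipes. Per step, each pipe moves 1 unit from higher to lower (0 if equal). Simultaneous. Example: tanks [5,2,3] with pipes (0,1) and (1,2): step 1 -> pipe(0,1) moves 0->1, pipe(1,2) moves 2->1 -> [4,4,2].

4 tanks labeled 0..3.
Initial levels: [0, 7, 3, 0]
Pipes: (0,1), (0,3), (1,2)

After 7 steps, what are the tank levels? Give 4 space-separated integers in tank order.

Step 1: flows [1->0,0=3,1->2] -> levels [1 5 4 0]
Step 2: flows [1->0,0->3,1->2] -> levels [1 3 5 1]
Step 3: flows [1->0,0=3,2->1] -> levels [2 3 4 1]
Step 4: flows [1->0,0->3,2->1] -> levels [2 3 3 2]
Step 5: flows [1->0,0=3,1=2] -> levels [3 2 3 2]
Step 6: flows [0->1,0->3,2->1] -> levels [1 4 2 3]
Step 7: flows [1->0,3->0,1->2] -> levels [3 2 3 2]

Answer: 3 2 3 2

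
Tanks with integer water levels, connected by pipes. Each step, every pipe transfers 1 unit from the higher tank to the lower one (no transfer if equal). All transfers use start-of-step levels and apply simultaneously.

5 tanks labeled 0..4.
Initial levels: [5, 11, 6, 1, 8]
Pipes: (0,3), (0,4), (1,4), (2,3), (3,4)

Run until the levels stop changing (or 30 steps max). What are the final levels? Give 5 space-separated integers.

Step 1: flows [0->3,4->0,1->4,2->3,4->3] -> levels [5 10 5 4 7]
Step 2: flows [0->3,4->0,1->4,2->3,4->3] -> levels [5 9 4 7 6]
Step 3: flows [3->0,4->0,1->4,3->2,3->4] -> levels [7 8 5 4 7]
Step 4: flows [0->3,0=4,1->4,2->3,4->3] -> levels [6 7 4 7 7]
Step 5: flows [3->0,4->0,1=4,3->2,3=4] -> levels [8 7 5 5 6]
Step 6: flows [0->3,0->4,1->4,2=3,4->3] -> levels [6 6 5 7 7]
Step 7: flows [3->0,4->0,4->1,3->2,3=4] -> levels [8 7 6 5 5]
Step 8: flows [0->3,0->4,1->4,2->3,3=4] -> levels [6 6 5 7 7]
  -> period-2 cycle: step 8 state = step 6 state; never stabilizes
  -> state at step 30: (30-6) mod 2 = 0, same as step 6 -> [6 6 5 7 7]

Answer: 6 6 5 7 7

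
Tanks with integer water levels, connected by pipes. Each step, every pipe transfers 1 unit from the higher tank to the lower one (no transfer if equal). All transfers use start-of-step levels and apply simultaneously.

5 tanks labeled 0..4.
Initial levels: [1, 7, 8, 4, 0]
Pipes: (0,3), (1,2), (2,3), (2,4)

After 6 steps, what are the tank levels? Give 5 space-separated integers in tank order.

Answer: 3 5 3 5 4

Derivation:
Step 1: flows [3->0,2->1,2->3,2->4] -> levels [2 8 5 4 1]
Step 2: flows [3->0,1->2,2->3,2->4] -> levels [3 7 4 4 2]
Step 3: flows [3->0,1->2,2=3,2->4] -> levels [4 6 4 3 3]
Step 4: flows [0->3,1->2,2->3,2->4] -> levels [3 5 3 5 4]
Step 5: flows [3->0,1->2,3->2,4->2] -> levels [4 4 6 3 3]
Step 6: flows [0->3,2->1,2->3,2->4] -> levels [3 5 3 5 4]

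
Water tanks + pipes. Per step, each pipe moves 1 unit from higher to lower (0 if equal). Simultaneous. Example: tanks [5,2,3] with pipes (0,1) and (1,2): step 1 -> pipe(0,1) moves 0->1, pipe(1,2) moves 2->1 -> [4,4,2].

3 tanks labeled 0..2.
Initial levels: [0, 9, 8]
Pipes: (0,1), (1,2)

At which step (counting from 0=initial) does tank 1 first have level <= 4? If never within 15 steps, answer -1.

Answer: -1

Derivation:
Step 1: flows [1->0,1->2] -> levels [1 7 9]
Step 2: flows [1->0,2->1] -> levels [2 7 8]
Step 3: flows [1->0,2->1] -> levels [3 7 7]
Step 4: flows [1->0,1=2] -> levels [4 6 7]
Step 5: flows [1->0,2->1] -> levels [5 6 6]
Step 6: flows [1->0,1=2] -> levels [6 5 6]
Step 7: flows [0->1,2->1] -> levels [5 7 5]
Step 8: flows [1->0,1->2] -> levels [6 5 6]
  -> period-2 cycle (repeats step 6); tank 1 never drops to <=4
Tank 1 never reaches <=4 within 15 steps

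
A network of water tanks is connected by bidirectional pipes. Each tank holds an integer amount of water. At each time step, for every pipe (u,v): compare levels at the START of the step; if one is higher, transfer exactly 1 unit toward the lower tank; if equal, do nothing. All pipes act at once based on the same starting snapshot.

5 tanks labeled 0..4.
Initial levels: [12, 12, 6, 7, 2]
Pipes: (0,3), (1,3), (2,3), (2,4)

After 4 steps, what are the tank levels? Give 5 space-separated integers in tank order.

Answer: 10 10 6 7 6

Derivation:
Step 1: flows [0->3,1->3,3->2,2->4] -> levels [11 11 6 8 3]
Step 2: flows [0->3,1->3,3->2,2->4] -> levels [10 10 6 9 4]
Step 3: flows [0->3,1->3,3->2,2->4] -> levels [9 9 6 10 5]
Step 4: flows [3->0,3->1,3->2,2->4] -> levels [10 10 6 7 6]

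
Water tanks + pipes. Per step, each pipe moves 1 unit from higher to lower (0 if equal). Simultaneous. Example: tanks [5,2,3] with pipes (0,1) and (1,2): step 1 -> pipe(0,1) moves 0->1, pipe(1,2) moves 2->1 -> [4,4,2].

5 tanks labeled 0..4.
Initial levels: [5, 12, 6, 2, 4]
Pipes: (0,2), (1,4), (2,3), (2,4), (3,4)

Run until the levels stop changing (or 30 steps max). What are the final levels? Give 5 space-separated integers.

Step 1: flows [2->0,1->4,2->3,2->4,4->3] -> levels [6 11 3 4 5]
Step 2: flows [0->2,1->4,3->2,4->2,4->3] -> levels [5 10 6 4 4]
Step 3: flows [2->0,1->4,2->3,2->4,3=4] -> levels [6 9 3 5 6]
Step 4: flows [0->2,1->4,3->2,4->2,4->3] -> levels [5 8 6 5 5]
Step 5: flows [2->0,1->4,2->3,2->4,3=4] -> levels [6 7 3 6 7]
Step 6: flows [0->2,1=4,3->2,4->2,4->3] -> levels [5 7 6 6 5]
Step 7: flows [2->0,1->4,2=3,2->4,3->4] -> levels [6 6 4 5 8]
Step 8: flows [0->2,4->1,3->2,4->2,4->3] -> levels [5 7 7 5 5]
Step 9: flows [2->0,1->4,2->3,2->4,3=4] -> levels [6 6 4 6 7]
Step 10: flows [0->2,4->1,3->2,4->2,4->3] -> levels [5 7 7 6 4]
Step 11: flows [2->0,1->4,2->3,2->4,3->4] -> levels [6 6 4 6 7]
  -> period-2 cycle: step 11 state = step 9 state; never stabilizes
  -> state at step 30: (30-9) mod 2 = 1, same as step 10 -> [5 7 7 6 4]

Answer: 5 7 7 6 4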